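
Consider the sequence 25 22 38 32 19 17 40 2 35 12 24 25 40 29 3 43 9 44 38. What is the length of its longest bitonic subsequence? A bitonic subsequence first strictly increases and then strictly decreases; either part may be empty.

8

Let inc[i] be the LIS ending at i and dec[i] the longest strictly decreasing subsequence starting at i. inc = [1, 1, 2, 2, 1, 1, 3, 1, 3, 2, 3, 4, 5, 5, 2, 6, 3, 7, 6], dec = [6, 5, 6, 5, 4, 3, 4, 1, 3, 2, 2, 2, 3, 2, 1, 2, 1, 2, 1].
max_i inc[i]+dec[i]−1 = 8, with one witness 2, 12, 24, 25, 40, 43, 44, 38.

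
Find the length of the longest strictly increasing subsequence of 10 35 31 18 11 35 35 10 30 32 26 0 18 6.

4

One longest increasing subsequence is 10, 18, 30, 32 (positions 1,4,9,10), of length 4; no longer one exists.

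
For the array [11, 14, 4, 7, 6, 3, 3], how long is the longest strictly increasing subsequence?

Let dp[i] be the longest increasing subsequence ending at position i. Then dp = [1, 2, 1, 2, 2, 1, 1].
The maximum is 2; one witness is 11, 14 at positions 1,2.

2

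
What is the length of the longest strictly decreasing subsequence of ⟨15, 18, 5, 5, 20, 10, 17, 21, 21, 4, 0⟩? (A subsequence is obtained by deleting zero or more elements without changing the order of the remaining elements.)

4

One longest decreasing subsequence is 15, 5, 4, 0 (positions 1,3,10,11), of length 4; no longer one exists.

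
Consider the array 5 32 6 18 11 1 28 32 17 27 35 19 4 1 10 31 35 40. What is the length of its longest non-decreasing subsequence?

8

One longest non-decreasing subsequence is 5, 6, 18, 28, 32, 35, 35, 40 (positions 1,3,4,7,8,11,17,18), of length 8; no longer one exists.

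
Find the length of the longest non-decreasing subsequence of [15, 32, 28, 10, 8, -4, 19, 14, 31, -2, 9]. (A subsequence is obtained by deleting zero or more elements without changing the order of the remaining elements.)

Scanning left to right, the best length ending at each element is: 15→1, 32→2, 28→2, 10→1, 8→1, -4→1, 19→2, 14→2, 31→3, -2→2, 9→3.
So the longest non-decreasing subsequence has length 3, e.g. 15, 28, 31.

3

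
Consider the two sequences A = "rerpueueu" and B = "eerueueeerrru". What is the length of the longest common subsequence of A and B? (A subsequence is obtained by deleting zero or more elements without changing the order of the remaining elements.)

7

Backtracking the LCS table gives one alignment: e (A2,B2) → r (A3,B3) → u (A5,B4) → e (A6,B5) → u (A7,B6) → e (A8,B9) → u (A9,B13).
So the longest common subsequence has length 7.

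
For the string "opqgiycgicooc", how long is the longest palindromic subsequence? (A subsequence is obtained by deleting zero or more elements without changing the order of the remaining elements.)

5

One longest palindromic subsequence is ocico (positions 1,7,9,10,12); it reads the same forward and backward, and the interval DP gives dp[1][13] = 5.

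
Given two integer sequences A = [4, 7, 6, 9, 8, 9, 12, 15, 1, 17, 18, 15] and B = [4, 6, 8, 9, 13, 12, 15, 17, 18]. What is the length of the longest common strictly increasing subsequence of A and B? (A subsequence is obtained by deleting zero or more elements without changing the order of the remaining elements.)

8

For each value that appears in both, track the longest common increasing run ending there.
The best achievable length is 8; one witness is 4, 6, 8, 9, 12, 15, 17, 18 (A-positions 1,3,5,6,7,8,10,11, B-positions 1,2,3,4,6,7,8,9).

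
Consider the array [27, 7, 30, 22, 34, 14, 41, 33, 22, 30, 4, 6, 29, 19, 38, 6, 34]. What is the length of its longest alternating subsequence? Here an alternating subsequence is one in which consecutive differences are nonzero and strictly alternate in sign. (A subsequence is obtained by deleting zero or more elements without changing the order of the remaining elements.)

15

Track the best alternating length ending on an up-step vs a down-step at each position: up/down = 1/1, 1/2, 3/1, 3/4, 5/1, 3/6, 7/1, 7/8, 7/8, 9/8, 1/10, 11/10, 11/10, 11/12, 13/8, 11/14, 15/14.
The maximum over both is 15; one such subsequence is 27, 7, 30, 22, 34, 14, 41, 22, 30, 4, 29, 19, 38, 6, 34.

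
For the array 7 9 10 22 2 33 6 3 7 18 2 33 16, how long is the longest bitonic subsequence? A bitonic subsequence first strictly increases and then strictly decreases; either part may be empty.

8

One longest bitonic subsequence is 7, 9, 10, 22, 33, 6, 3, 2 (positions 1,2,3,4,6,7,8,11): it rises to 33 then falls. Length 8 is optimal.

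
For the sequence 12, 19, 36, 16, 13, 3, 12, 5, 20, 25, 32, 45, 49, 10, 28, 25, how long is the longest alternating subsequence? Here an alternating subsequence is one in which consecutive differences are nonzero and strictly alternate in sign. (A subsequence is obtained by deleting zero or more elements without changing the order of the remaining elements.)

9

Track the best alternating length ending on an up-step vs a down-step at each position: up/down = 1/1, 2/1, 2/1, 2/3, 2/3, 1/3, 4/3, 4/5, 6/3, 6/3, 6/3, 6/1, 6/1, 6/7, 8/7, 8/9.
The maximum over both is 9; one such subsequence is 12, 19, 3, 12, 5, 20, 10, 28, 25.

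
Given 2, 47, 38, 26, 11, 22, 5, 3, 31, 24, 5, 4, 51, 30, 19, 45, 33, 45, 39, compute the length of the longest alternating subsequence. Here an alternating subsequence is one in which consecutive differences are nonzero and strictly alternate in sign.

13

A longest alternating subsequence is 2, 47, 11, 22, 5, 31, 24, 51, 30, 45, 33, 45, 39 (positions 1,2,5,6,7,9,10,13,14,16,17,18,19); its 12 consecutive differences strictly alternate in sign, and length 13 is optimal.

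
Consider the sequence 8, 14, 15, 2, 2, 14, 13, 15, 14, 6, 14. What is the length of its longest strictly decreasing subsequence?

One longest decreasing subsequence is 15, 14, 13, 6 (positions 3,6,7,10), of length 4; no longer one exists.

4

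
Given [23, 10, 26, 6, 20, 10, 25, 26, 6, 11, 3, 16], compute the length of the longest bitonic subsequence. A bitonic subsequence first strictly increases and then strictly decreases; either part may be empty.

Let inc[i] be the LIS ending at i and dec[i] the longest strictly decreasing subsequence starting at i. inc = [1, 1, 2, 1, 2, 2, 3, 4, 1, 3, 1, 4], dec = [5, 3, 5, 2, 4, 3, 3, 3, 2, 2, 1, 1].
max_i inc[i]+dec[i]−1 = 6, with one witness 23, 26, 20, 10, 6, 3.

6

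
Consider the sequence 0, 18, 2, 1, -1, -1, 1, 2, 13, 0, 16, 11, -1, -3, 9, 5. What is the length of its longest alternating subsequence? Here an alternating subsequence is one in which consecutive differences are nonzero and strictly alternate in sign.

9

A longest alternating subsequence is 0, 18, -1, 1, 0, 16, -1, 9, 5 (positions 1,2,5,7,10,11,13,15,16); its 8 consecutive differences strictly alternate in sign, and length 9 is optimal.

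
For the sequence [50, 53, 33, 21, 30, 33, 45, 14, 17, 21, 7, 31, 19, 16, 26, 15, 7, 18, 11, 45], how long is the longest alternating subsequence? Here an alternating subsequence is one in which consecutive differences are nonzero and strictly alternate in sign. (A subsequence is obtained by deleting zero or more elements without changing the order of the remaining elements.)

A longest alternating subsequence is 50, 53, 21, 30, 14, 17, 7, 31, 19, 26, 15, 18, 11, 45 (positions 1,2,4,5,8,9,11,12,13,15,16,18,19,20); its 13 consecutive differences strictly alternate in sign, and length 14 is optimal.

14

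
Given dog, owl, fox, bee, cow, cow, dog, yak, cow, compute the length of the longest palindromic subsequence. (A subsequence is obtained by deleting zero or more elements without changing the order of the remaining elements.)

4

One longest palindromic subsequence is dog cow cow dog (positions 1,5,6,7); it reads the same forward and backward, and the interval DP gives dp[1][9] = 4.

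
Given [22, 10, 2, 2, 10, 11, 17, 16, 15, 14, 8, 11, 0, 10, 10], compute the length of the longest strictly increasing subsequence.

4

Let dp[i] be the longest increasing subsequence ending at position i. Then dp = [1, 1, 1, 1, 2, 3, 4, 4, 4, 4, 2, 3, 1, 3, 3].
The maximum is 4; one witness is 2, 10, 11, 17 at positions 3,5,6,7.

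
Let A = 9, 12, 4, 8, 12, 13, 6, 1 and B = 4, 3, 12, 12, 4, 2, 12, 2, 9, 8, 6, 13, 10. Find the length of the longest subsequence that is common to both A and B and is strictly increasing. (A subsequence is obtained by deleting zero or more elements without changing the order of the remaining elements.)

A longest common strictly increasing subsequence is 4, 12, 13 (length 3); it appears in order in both A and B, and no longer such subsequence exists.

3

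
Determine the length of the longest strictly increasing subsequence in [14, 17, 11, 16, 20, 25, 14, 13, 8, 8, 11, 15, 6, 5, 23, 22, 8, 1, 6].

One longest increasing subsequence is 14, 17, 20, 25 (positions 1,2,5,6), of length 4; no longer one exists.

4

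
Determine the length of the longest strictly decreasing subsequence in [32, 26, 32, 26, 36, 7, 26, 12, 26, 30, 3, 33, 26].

4

Scanning left to right, the best length ending at each element is: 32→1, 26→2, 32→1, 26→2, 36→1, 7→3, 26→2, 12→3, 26→2, 30→2, 3→4, 33→2, 26→3.
So the longest decreasing subsequence has length 4, e.g. 32, 26, 7, 3.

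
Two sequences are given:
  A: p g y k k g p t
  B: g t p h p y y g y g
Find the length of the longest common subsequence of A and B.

A longest common subsequence is pgyg (length 4); the LCS DP confirms no longer common subsequence exists.

4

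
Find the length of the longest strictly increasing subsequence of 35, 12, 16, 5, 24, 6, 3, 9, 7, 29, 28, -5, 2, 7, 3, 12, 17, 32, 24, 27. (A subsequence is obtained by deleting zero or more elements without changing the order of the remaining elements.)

7

Let dp[i] be the longest increasing subsequence ending at position i. Then dp = [1, 1, 2, 1, 3, 2, 1, 3, 3, 4, 4, 1, 2, 3, 3, 4, 5, 6, 6, 7].
The maximum is 7; one witness is 5, 6, 9, 12, 17, 24, 27 at positions 4,6,8,16,17,19,20.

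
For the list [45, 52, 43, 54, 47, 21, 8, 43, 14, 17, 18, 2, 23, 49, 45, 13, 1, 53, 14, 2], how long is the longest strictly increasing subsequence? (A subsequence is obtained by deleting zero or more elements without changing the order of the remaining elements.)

7

Let dp[i] be the longest increasing subsequence ending at position i. Then dp = [1, 2, 1, 3, 2, 1, 1, 2, 2, 3, 4, 1, 5, 6, 6, 2, 1, 7, 3, 2].
The maximum is 7; one witness is 8, 14, 17, 18, 23, 49, 53 at positions 7,9,10,11,13,14,18.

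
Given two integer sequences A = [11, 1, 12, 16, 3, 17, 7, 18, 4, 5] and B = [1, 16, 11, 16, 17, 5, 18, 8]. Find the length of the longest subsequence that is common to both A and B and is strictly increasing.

4

For each value that appears in both, track the longest common increasing run ending there.
The best achievable length is 4; one witness is 1, 16, 17, 18 (A-positions 2,4,6,8, B-positions 1,2,5,7).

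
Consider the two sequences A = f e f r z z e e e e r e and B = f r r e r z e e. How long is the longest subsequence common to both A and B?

Backtracking the LCS table gives one alignment: f (A1,B1) → e (A2,B4) → r (A4,B5) → z (A6,B6) → e (A10,B7) → e (A12,B8).
So the longest common subsequence has length 6.

6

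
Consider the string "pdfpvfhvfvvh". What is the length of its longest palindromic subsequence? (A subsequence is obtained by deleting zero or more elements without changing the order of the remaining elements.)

5

One longest palindromic subsequence is hvvvh (positions 7,8,10,11,12); it reads the same forward and backward, and the interval DP gives dp[1][12] = 5.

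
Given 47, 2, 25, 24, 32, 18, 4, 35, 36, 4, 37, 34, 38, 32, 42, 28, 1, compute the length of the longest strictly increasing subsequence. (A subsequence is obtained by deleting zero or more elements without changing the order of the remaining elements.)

One longest increasing subsequence is 2, 25, 32, 35, 36, 37, 38, 42 (positions 2,3,5,8,9,11,13,15), of length 8; no longer one exists.

8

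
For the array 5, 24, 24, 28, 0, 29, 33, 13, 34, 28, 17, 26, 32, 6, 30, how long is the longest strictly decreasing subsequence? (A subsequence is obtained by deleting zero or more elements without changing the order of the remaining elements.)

4

Let dp[i] be the longest decreasing subsequence ending at position i. Then dp = [1, 1, 1, 1, 2, 1, 1, 2, 1, 2, 3, 3, 2, 4, 3].
The maximum is 4; one witness is 29, 28, 17, 6 at positions 6,10,11,14.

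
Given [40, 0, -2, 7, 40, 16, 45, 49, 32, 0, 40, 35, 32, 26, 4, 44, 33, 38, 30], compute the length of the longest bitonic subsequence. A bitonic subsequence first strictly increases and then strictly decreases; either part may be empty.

10

Let inc[i] be the LIS ending at i and dec[i] the longest strictly decreasing subsequence starting at i. inc = [1, 1, 1, 2, 3, 3, 4, 5, 4, 2, 5, 5, 4, 4, 3, 6, 5, 6, 5], dec = [5, 2, 1, 2, 5, 2, 6, 6, 3, 1, 5, 4, 3, 2, 1, 3, 2, 2, 1].
max_i inc[i]+dec[i]−1 = 10, with one witness 0, 7, 40, 45, 49, 40, 35, 32, 26, 4.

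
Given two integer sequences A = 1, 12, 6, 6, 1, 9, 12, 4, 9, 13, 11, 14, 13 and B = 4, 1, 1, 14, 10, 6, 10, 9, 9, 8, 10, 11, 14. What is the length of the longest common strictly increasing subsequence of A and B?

A longest common strictly increasing subsequence is 1, 6, 9, 11, 14 (length 5); it appears in order in both A and B, and no longer such subsequence exists.

5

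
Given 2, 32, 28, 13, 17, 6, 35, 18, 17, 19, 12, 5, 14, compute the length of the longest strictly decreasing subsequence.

One longest decreasing subsequence is 32, 28, 18, 17, 12, 5 (positions 2,3,8,9,11,12), of length 6; no longer one exists.

6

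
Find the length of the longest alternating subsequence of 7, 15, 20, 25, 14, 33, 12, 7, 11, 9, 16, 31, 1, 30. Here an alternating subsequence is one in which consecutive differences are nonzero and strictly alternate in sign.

10

A longest alternating subsequence is 7, 15, 14, 33, 7, 11, 9, 16, 1, 30 (positions 1,2,5,6,8,9,10,11,13,14); its 9 consecutive differences strictly alternate in sign, and length 10 is optimal.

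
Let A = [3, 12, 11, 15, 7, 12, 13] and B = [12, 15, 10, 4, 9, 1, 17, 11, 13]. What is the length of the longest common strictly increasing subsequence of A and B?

For each value that appears in both, track the longest common increasing run ending there.
The best achievable length is 2; one witness is 12, 15 (A-positions 2,4, B-positions 1,2).

2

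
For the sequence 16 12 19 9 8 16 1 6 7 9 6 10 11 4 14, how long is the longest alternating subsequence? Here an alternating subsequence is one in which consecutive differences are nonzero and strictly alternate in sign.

Track the best alternating length ending on an up-step vs a down-step at each position: up/down = 1/1, 1/2, 3/1, 1/4, 1/4, 5/4, 1/6, 7/6, 7/6, 7/6, 7/8, 9/6, 9/6, 7/10, 11/6.
The maximum over both is 11; one such subsequence is 16, 12, 19, 9, 16, 1, 7, 6, 10, 4, 14.

11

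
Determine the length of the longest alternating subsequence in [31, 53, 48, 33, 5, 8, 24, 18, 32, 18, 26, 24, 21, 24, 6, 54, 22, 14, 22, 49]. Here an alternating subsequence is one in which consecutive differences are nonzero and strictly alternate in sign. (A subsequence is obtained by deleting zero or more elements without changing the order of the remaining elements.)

14

Track the best alternating length ending on an up-step vs a down-step at each position: up/down = 1/1, 2/1, 2/3, 2/3, 1/3, 4/3, 4/3, 4/5, 6/3, 4/7, 8/7, 8/9, 8/9, 10/9, 4/11, 12/1, 12/13, 12/13, 14/13, 14/13.
The maximum over both is 14; one such subsequence is 31, 53, 5, 24, 18, 32, 18, 26, 21, 24, 6, 54, 14, 22.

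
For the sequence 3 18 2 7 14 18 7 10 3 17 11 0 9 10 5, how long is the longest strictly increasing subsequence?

Scanning left to right, the best length ending at each element is: 3→1, 18→2, 2→1, 7→2, 14→3, 18→4, 7→2, 10→3, 3→2, 17→4, 11→4, 0→1, 9→3, 10→4, 5→3.
So the longest increasing subsequence has length 4, e.g. 3, 7, 14, 18.

4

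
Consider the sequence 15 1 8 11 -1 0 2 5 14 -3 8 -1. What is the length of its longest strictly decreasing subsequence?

4

Scanning left to right, the best length ending at each element is: 15→1, 1→2, 8→2, 11→2, -1→3, 0→3, 2→3, 5→3, 14→2, -3→4, 8→3, -1→4.
So the longest decreasing subsequence has length 4, e.g. 15, 1, -1, -3.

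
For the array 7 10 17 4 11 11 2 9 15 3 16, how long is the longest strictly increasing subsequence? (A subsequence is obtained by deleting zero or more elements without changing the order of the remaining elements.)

Scanning left to right, the best length ending at each element is: 7→1, 10→2, 17→3, 4→1, 11→3, 11→3, 2→1, 9→2, 15→4, 3→2, 16→5.
So the longest increasing subsequence has length 5, e.g. 7, 10, 11, 15, 16.

5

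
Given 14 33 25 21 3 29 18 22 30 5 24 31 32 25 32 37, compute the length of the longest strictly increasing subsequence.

Let dp[i] be the longest increasing subsequence ending at position i. Then dp = [1, 2, 2, 2, 1, 3, 2, 3, 4, 2, 4, 5, 6, 5, 6, 7].
The maximum is 7; one witness is 14, 25, 29, 30, 31, 32, 37 at positions 1,3,6,9,12,13,16.

7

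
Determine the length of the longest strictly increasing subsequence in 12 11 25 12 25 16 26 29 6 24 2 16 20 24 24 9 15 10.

One longest increasing subsequence is 11, 12, 25, 26, 29 (positions 2,4,5,7,8), of length 5; no longer one exists.

5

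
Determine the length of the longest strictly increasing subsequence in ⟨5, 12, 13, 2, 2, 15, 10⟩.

Scanning left to right, the best length ending at each element is: 5→1, 12→2, 13→3, 2→1, 2→1, 15→4, 10→2.
So the longest increasing subsequence has length 4, e.g. 5, 12, 13, 15.

4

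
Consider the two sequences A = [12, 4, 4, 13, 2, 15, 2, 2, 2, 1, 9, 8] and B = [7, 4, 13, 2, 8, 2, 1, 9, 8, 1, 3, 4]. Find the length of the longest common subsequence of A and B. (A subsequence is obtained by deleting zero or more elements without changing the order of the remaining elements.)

7

A longest common subsequence is 4, 13, 2, 2, 1, 9, 8 (length 7); the LCS DP confirms no longer common subsequence exists.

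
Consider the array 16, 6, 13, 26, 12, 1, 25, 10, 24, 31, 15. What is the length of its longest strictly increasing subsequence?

One longest increasing subsequence is 6, 13, 26, 31 (positions 2,3,4,10), of length 4; no longer one exists.

4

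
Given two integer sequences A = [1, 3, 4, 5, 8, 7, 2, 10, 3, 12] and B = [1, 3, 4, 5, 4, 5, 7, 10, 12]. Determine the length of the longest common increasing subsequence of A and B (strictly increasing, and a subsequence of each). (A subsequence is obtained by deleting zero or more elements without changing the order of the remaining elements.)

7

A longest common strictly increasing subsequence is 1, 3, 4, 5, 7, 10, 12 (length 7); it appears in order in both A and B, and no longer such subsequence exists.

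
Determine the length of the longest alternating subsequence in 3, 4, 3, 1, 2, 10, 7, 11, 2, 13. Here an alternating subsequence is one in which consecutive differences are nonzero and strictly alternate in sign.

8

A longest alternating subsequence is 3, 4, 3, 10, 7, 11, 2, 13 (positions 1,2,3,6,7,8,9,10); its 7 consecutive differences strictly alternate in sign, and length 8 is optimal.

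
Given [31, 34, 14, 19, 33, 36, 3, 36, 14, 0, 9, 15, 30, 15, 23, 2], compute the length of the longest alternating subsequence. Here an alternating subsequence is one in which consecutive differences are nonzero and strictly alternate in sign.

Track the best alternating length ending on an up-step vs a down-step at each position: up/down = 1/1, 2/1, 1/3, 4/3, 4/3, 4/1, 1/5, 6/1, 6/7, 1/7, 8/7, 8/7, 8/7, 8/9, 10/9, 8/11.
The maximum over both is 11; one such subsequence is 31, 34, 14, 19, 3, 36, 14, 30, 15, 23, 2.

11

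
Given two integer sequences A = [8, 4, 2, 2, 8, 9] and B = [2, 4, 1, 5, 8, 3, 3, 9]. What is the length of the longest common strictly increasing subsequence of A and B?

3

For each value that appears in both, track the longest common increasing run ending there.
The best achievable length is 3; one witness is 2, 8, 9 (A-positions 3,5,6, B-positions 1,5,8).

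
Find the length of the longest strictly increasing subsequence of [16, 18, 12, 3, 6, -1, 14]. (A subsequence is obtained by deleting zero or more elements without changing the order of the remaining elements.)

Scanning left to right, the best length ending at each element is: 16→1, 18→2, 12→1, 3→1, 6→2, -1→1, 14→3.
So the longest increasing subsequence has length 3, e.g. 3, 6, 14.

3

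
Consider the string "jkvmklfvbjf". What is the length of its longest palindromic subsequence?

One longest palindromic subsequence is jvfvj (positions 1,3,7,8,10); it reads the same forward and backward, and the interval DP gives dp[1][11] = 5.

5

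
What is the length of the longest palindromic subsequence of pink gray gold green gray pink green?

Using dp[i][j] = 2 + dp[i+1][j−1] if the ends match, else max(dp[i+1][j], dp[i][j−1]):
dp[1][7] = 5. A witness is pink gray green gray pink at positions 1,2,4,5,6.

5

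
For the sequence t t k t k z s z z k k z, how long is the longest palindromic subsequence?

7

One longest palindromic subsequence is kkzzzkk (positions 3,5,6,8,9,10,11); it reads the same forward and backward, and the interval DP gives dp[1][12] = 7.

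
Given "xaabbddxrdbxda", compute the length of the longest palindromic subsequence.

7

One longest palindromic subsequence is adxbxda (positions 2,6,8,11,12,13,14); it reads the same forward and backward, and the interval DP gives dp[1][14] = 7.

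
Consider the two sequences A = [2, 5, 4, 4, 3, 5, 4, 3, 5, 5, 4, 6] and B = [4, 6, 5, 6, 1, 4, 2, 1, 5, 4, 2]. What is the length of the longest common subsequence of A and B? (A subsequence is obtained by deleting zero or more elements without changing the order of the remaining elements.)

5

Backtracking the LCS table gives one alignment: 4 (A3,B1) → 5 (A6,B3) → 4 (A7,B6) → 5 (A10,B9) → 4 (A11,B10).
So the longest common subsequence has length 5.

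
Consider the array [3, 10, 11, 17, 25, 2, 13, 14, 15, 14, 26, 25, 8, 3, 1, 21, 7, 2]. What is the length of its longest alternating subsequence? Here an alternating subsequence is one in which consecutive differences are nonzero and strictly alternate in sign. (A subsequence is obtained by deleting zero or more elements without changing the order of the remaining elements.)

Track the best alternating length ending on an up-step vs a down-step at each position: up/down = 1/1, 2/1, 2/1, 2/1, 2/1, 1/3, 4/3, 4/3, 4/3, 4/5, 6/1, 6/7, 4/7, 4/7, 1/7, 8/7, 8/9, 8/9.
The maximum over both is 9; one such subsequence is 3, 10, 2, 15, 14, 26, 8, 21, 7.

9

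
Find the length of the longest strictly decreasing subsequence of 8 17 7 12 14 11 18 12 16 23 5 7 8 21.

Scanning left to right, the best length ending at each element is: 8→1, 17→1, 7→2, 12→2, 14→2, 11→3, 18→1, 12→3, 16→2, 23→1, 5→4, 7→4, 8→4, 21→2.
So the longest decreasing subsequence has length 4, e.g. 17, 12, 11, 5.

4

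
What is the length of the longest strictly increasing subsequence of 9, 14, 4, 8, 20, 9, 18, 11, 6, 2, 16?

Let dp[i] be the longest increasing subsequence ending at position i. Then dp = [1, 2, 1, 2, 3, 3, 4, 4, 2, 1, 5].
The maximum is 5; one witness is 4, 8, 9, 11, 16 at positions 3,4,6,8,11.

5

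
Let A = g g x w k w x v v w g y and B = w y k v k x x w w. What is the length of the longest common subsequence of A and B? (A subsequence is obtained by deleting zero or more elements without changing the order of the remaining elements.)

Backtracking the LCS table gives one alignment: w (A4,B1) → k (A5,B5) → w (A6,B8) → w (A10,B9).
So the longest common subsequence has length 4.

4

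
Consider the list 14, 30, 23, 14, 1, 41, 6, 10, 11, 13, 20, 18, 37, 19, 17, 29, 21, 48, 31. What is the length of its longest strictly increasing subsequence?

Let dp[i] be the longest increasing subsequence ending at position i. Then dp = [1, 2, 2, 1, 1, 3, 2, 3, 4, 5, 6, 6, 7, 7, 6, 8, 8, 9, 9].
The maximum is 9; one witness is 1, 6, 10, 11, 13, 18, 19, 29, 48 at positions 5,7,8,9,10,12,14,16,18.

9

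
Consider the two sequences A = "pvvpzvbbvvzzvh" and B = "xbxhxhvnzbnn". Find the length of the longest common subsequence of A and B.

A longest common subsequence is vzb (length 3); the LCS DP confirms no longer common subsequence exists.

3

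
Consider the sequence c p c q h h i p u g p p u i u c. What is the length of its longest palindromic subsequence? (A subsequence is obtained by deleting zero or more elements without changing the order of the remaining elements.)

One longest palindromic subsequence is ciuppuic (positions 1,7,9,11,12,13,14,16); it reads the same forward and backward, and the interval DP gives dp[1][16] = 8.

8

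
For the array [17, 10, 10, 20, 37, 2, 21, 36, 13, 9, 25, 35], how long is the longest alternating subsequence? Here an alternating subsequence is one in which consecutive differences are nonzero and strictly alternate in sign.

7

A longest alternating subsequence is 17, 10, 20, 2, 21, 13, 25 (positions 1,2,4,6,7,9,11); its 6 consecutive differences strictly alternate in sign, and length 7 is optimal.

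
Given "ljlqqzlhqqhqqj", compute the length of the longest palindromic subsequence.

Using dp[i][j] = 2 + dp[i+1][j−1] if the ends match, else max(dp[i+1][j], dp[i][j−1]):
dp[1][14] = 10. A witness is jqqhqqhqqj at positions 2,4,5,8,9,10,11,12,13,14.

10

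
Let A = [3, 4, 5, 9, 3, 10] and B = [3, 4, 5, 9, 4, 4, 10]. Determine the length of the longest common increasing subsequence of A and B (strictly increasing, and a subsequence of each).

For each value that appears in both, track the longest common increasing run ending there.
The best achievable length is 5; one witness is 3, 4, 5, 9, 10 (A-positions 1,2,3,4,6, B-positions 1,2,3,4,7).

5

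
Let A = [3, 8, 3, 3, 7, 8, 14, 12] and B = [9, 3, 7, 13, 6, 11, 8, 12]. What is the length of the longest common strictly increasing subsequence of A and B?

4

For each value that appears in both, track the longest common increasing run ending there.
The best achievable length is 4; one witness is 3, 7, 8, 12 (A-positions 1,5,6,8, B-positions 2,3,7,8).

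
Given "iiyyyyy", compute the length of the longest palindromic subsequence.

Using dp[i][j] = 2 + dp[i+1][j−1] if the ends match, else max(dp[i+1][j], dp[i][j−1]):
dp[1][7] = 5. A witness is yyyyy at positions 3,4,5,6,7.

5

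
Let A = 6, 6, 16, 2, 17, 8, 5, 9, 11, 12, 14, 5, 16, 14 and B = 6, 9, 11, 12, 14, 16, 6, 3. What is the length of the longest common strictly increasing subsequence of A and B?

6

A longest common strictly increasing subsequence is 6, 9, 11, 12, 14, 16 (length 6); it appears in order in both A and B, and no longer such subsequence exists.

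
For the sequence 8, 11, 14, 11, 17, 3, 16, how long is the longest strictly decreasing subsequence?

Let dp[i] be the longest decreasing subsequence ending at position i. Then dp = [1, 1, 1, 2, 1, 3, 2].
The maximum is 3; one witness is 14, 11, 3 at positions 3,4,6.

3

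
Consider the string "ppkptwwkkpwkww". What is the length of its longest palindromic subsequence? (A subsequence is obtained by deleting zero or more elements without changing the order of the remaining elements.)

7

One longest palindromic subsequence is wwkwkww (positions 6,7,8,11,12,13,14); it reads the same forward and backward, and the interval DP gives dp[1][14] = 7.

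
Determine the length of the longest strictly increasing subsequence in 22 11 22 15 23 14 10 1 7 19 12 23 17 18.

One longest increasing subsequence is 1, 7, 12, 17, 18 (positions 8,9,11,13,14), of length 5; no longer one exists.

5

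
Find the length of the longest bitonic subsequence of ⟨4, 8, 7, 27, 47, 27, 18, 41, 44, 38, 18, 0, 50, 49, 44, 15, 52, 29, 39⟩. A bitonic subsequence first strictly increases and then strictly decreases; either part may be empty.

9

One longest bitonic subsequence is 4, 8, 27, 41, 44, 50, 49, 44, 39 (positions 1,2,4,8,9,13,14,15,19): it rises to 50 then falls. Length 9 is optimal.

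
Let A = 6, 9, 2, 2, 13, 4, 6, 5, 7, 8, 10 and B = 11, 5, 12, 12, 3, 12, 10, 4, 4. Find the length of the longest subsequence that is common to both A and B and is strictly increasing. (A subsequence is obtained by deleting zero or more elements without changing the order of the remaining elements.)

2

For each value that appears in both, track the longest common increasing run ending there.
The best achievable length is 2; one witness is 5, 10 (A-positions 8,11, B-positions 2,7).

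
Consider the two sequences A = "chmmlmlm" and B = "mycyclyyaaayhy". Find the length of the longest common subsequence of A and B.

Backtracking the LCS table gives one alignment: c (A1,B5) → h (A2,B13).
So the longest common subsequence has length 2.

2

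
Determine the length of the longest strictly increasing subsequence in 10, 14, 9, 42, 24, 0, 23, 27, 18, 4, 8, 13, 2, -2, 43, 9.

5

One longest increasing subsequence is 10, 14, 24, 27, 43 (positions 1,2,5,8,15), of length 5; no longer one exists.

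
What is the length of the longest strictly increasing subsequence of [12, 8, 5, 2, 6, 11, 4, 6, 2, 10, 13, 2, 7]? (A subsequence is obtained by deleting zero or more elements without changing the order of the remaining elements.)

5

Scanning left to right, the best length ending at each element is: 12→1, 8→1, 5→1, 2→1, 6→2, 11→3, 4→2, 6→3, 2→1, 10→4, 13→5, 2→1, 7→4.
So the longest increasing subsequence has length 5, e.g. 2, 4, 6, 10, 13.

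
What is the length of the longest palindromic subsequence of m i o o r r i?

Using dp[i][j] = 2 + dp[i+1][j−1] if the ends match, else max(dp[i+1][j], dp[i][j−1]):
dp[1][7] = 4. A witness is irri at positions 2,5,6,7.

4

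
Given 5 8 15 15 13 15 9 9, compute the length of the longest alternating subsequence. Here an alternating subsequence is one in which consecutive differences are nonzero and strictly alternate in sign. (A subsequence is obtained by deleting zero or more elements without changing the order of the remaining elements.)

5

Track the best alternating length ending on an up-step vs a down-step at each position: up/down = 1/1, 2/1, 2/1, 2/1, 2/3, 4/1, 2/5, 2/5.
The maximum over both is 5; one such subsequence is 5, 15, 13, 15, 9.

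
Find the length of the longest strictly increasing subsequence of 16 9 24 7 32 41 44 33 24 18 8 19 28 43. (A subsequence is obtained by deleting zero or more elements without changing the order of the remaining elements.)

Scanning left to right, the best length ending at each element is: 16→1, 9→1, 24→2, 7→1, 32→3, 41→4, 44→5, 33→4, 24→2, 18→2, 8→2, 19→3, 28→4, 43→5.
So the longest increasing subsequence has length 5, e.g. 16, 24, 32, 41, 44.

5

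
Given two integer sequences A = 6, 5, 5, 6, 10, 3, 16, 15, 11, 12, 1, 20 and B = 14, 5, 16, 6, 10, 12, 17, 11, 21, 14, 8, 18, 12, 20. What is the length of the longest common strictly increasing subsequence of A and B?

A longest common strictly increasing subsequence is 5, 6, 10, 11, 12, 20 (length 6); it appears in order in both A and B, and no longer such subsequence exists.

6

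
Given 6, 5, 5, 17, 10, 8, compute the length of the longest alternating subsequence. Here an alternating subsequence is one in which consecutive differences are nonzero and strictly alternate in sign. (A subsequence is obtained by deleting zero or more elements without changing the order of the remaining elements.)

4

A longest alternating subsequence is 6, 5, 17, 10 (positions 1,2,4,5); its 3 consecutive differences strictly alternate in sign, and length 4 is optimal.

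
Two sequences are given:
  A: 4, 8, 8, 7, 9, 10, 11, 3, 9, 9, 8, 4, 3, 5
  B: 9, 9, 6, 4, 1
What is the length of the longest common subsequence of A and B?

A longest common subsequence is 9, 9, 4 (length 3); the LCS DP confirms no longer common subsequence exists.

3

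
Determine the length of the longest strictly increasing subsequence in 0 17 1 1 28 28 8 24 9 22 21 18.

5

Scanning left to right, the best length ending at each element is: 0→1, 17→2, 1→2, 1→2, 28→3, 28→3, 8→3, 24→4, 9→4, 22→5, 21→5, 18→5.
So the longest increasing subsequence has length 5, e.g. 0, 1, 8, 9, 22.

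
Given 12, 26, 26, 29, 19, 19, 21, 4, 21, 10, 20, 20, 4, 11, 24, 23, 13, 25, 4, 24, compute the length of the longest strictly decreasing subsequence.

Scanning left to right, the best length ending at each element is: 12→1, 26→1, 26→1, 29→1, 19→2, 19→2, 21→2, 4→3, 21→2, 10→3, 20→3, 20→3, 4→4, 11→4, 24→2, 23→3, 13→4, 25→2, 4→5, 24→3.
So the longest decreasing subsequence has length 5, e.g. 26, 21, 20, 11, 4.

5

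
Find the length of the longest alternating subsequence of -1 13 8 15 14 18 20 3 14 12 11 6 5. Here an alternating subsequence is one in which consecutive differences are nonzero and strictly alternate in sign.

9

A longest alternating subsequence is -1, 13, 8, 15, 14, 18, 3, 14, 12 (positions 1,2,3,4,5,6,8,9,10); its 8 consecutive differences strictly alternate in sign, and length 9 is optimal.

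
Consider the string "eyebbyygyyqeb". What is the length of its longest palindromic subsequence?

One longest palindromic subsequence is byygyyb (positions 4,6,7,8,9,10,13); it reads the same forward and backward, and the interval DP gives dp[1][13] = 7.

7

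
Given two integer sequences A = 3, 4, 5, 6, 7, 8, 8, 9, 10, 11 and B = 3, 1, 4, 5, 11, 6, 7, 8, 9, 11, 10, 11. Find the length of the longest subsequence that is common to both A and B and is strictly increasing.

9

A longest common strictly increasing subsequence is 3, 4, 5, 6, 7, 8, 9, 10, 11 (length 9); it appears in order in both A and B, and no longer such subsequence exists.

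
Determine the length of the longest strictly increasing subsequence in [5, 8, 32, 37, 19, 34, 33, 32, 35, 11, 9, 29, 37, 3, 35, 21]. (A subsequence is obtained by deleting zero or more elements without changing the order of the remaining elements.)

One longest increasing subsequence is 5, 8, 32, 34, 35, 37 (positions 1,2,3,6,9,13), of length 6; no longer one exists.

6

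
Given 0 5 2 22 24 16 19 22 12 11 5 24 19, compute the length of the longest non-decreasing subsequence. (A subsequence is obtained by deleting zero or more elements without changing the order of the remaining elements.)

6

Let dp[i] be the longest non-decreasing subsequence ending at position i. Then dp = [1, 2, 2, 3, 4, 3, 4, 5, 3, 3, 3, 6, 5].
The maximum is 6; one witness is 0, 5, 16, 19, 22, 24 at positions 1,2,6,7,8,12.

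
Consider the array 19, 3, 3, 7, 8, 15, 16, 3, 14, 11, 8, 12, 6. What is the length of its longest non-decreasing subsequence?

Let dp[i] be the longest non-decreasing subsequence ending at position i. Then dp = [1, 1, 2, 3, 4, 5, 6, 3, 5, 5, 5, 6, 4].
The maximum is 6; one witness is 3, 3, 7, 8, 15, 16 at positions 2,3,4,5,6,7.

6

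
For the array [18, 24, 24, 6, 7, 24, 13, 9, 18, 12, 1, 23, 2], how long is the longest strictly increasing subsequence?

5

Let dp[i] be the longest increasing subsequence ending at position i. Then dp = [1, 2, 2, 1, 2, 3, 3, 3, 4, 4, 1, 5, 2].
The maximum is 5; one witness is 6, 7, 13, 18, 23 at positions 4,5,7,9,12.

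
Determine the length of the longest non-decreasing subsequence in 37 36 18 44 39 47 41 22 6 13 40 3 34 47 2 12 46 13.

Scanning left to right, the best length ending at each element is: 37→1, 36→1, 18→1, 44→2, 39→2, 47→3, 41→3, 22→2, 6→1, 13→2, 40→3, 3→1, 34→3, 47→4, 2→1, 12→2, 46→4, 13→3.
So the longest non-decreasing subsequence has length 4, e.g. 37, 44, 47, 47.

4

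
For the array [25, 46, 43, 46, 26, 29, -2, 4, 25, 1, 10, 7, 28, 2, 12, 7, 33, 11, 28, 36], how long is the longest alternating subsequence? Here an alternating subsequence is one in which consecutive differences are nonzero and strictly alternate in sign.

A longest alternating subsequence is 25, 46, 43, 46, 26, 29, -2, 4, 1, 10, 7, 28, 2, 12, 7, 33, 11, 28 (positions 1,2,3,4,5,6,7,8,10,11,12,13,14,15,16,17,18,19); its 17 consecutive differences strictly alternate in sign, and length 18 is optimal.

18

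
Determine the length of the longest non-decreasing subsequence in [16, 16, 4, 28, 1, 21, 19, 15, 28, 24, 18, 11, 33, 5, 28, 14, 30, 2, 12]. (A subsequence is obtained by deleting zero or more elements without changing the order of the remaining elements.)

One longest non-decreasing subsequence is 16, 16, 28, 28, 28, 30 (positions 1,2,4,9,15,17), of length 6; no longer one exists.

6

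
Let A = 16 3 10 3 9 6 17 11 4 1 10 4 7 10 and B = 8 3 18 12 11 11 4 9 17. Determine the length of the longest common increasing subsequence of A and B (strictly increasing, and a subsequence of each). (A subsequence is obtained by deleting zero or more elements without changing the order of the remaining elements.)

For each value that appears in both, track the longest common increasing run ending there.
The best achievable length is 3; one witness is 3, 9, 17 (A-positions 2,5,7, B-positions 2,8,9).

3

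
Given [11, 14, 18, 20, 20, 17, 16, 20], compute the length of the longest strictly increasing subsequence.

Scanning left to right, the best length ending at each element is: 11→1, 14→2, 18→3, 20→4, 20→4, 17→3, 16→3, 20→4.
So the longest increasing subsequence has length 4, e.g. 11, 14, 18, 20.

4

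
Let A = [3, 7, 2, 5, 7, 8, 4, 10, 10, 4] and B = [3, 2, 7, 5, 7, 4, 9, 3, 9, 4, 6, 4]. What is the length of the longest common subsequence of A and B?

6

A longest common subsequence is 3, 7, 5, 7, 4, 4 (length 6); the LCS DP confirms no longer common subsequence exists.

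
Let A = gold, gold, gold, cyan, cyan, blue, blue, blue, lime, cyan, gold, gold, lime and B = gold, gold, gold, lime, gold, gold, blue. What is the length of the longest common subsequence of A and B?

6

A longest common subsequence is gold, gold, gold, lime, gold, gold (length 6); the LCS DP confirms no longer common subsequence exists.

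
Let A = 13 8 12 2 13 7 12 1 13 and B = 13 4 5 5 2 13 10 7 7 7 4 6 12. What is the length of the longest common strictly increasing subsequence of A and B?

A longest common strictly increasing subsequence is 2, 7, 12 (length 3); it appears in order in both A and B, and no longer such subsequence exists.

3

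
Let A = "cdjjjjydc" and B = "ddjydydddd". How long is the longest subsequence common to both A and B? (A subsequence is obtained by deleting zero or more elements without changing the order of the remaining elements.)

Backtracking the LCS table gives one alignment: d (A2,B2) → j (A3,B3) → y (A7,B6) → d (A8,B10).
So the longest common subsequence has length 4.

4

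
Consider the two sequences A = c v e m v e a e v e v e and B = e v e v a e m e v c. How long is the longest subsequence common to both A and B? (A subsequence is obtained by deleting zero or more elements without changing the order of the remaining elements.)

7

Backtracking the LCS table gives one alignment: v (A2,B2) → e (A3,B3) → v (A5,B4) → a (A7,B5) → e (A8,B6) → e (A10,B8) → v (A11,B9).
So the longest common subsequence has length 7.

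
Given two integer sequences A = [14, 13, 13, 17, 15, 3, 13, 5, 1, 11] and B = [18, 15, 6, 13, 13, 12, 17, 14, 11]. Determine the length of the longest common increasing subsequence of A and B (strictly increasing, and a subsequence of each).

2

For each value that appears in both, track the longest common increasing run ending there.
The best achievable length is 2; one witness is 13, 17 (A-positions 2,4, B-positions 4,7).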